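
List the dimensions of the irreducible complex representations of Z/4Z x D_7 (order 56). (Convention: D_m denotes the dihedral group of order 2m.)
Dimensions: 1, 1, 1, 1, 1, 1, 1, 1, 2, 2, 2, 2, 2, 2, 2, 2, 2, 2, 2, 2

Proof sketch: There are 20 irreducibles (= number of conjugacy classes). Their dimensions d_i satisfy sum d_i^2 = |G| = 56: 1 + 1 + 1 + 1 + 1 + 1 + 1 + 1 + 4 + 4 + 4 + 4 + 4 + 4 + 4 + 4 + 4 + 4 + 4 + 4 = 56. (For the product with Z/4Z: each of the 4 1-dim characters of Z/4Z tensors with each irrep of D_7, giving 4 copies of each D_7-dimension.)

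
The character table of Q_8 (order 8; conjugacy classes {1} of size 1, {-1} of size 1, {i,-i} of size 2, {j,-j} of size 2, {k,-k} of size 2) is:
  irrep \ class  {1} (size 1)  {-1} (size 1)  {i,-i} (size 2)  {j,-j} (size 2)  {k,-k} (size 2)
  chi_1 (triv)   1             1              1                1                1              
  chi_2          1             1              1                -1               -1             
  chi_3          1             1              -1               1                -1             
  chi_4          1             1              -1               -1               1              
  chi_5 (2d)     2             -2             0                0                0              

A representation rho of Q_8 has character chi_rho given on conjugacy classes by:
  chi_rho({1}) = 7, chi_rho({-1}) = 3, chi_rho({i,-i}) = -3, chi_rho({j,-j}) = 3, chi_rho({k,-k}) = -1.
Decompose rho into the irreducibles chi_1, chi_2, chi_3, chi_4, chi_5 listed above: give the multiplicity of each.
Multiplicities: chi_1: 1, chi_2: 0, chi_3: 3, chi_4: 1, chi_5: 1.

Why: Use <chi_rho, chi> = (1/|G|) sum_C |C| * chi_rho(C) * conj(chi(C)) with |G| = 8 for each irreducible chi in the table:
  <chi_rho, chi_1> = (1/8)[1*(7)*conj(1) + 1*(3)*conj(1) + 2*(-3)*conj(1) + 2*(3)*conj(1) + 2*(-1)*conj(1)]
      = (1/8)[(7) + (3) + (-6) + (6) + (-2)] = 8/8 = 1
  <chi_rho, chi_2> = (1/8)[1*(7)*conj(1) + 1*(3)*conj(1) + 2*(-3)*conj(1) + 2*(3)*conj(-1) + 2*(-1)*conj(-1)]
      = (1/8)[(7) + (3) + (-6) + (-6) + (2)] = 0/8 = 0
  <chi_rho, chi_3> = (1/8)[1*(7)*conj(1) + 1*(3)*conj(1) + 2*(-3)*conj(-1) + 2*(3)*conj(1) + 2*(-1)*conj(-1)]
      = (1/8)[(7) + (3) + (6) + (6) + (2)] = 24/8 = 3
  <chi_rho, chi_4> = (1/8)[1*(7)*conj(1) + 1*(3)*conj(1) + 2*(-3)*conj(-1) + 2*(3)*conj(-1) + 2*(-1)*conj(1)]
      = (1/8)[(7) + (3) + (6) + (-6) + (-2)] = 8/8 = 1
  <chi_rho, chi_5> = (1/8)[1*(7)*conj(2) + 1*(3)*conj(-2) + 2*(-3)*conj(0) + 2*(3)*conj(0) + 2*(-1)*conj(0)]
      = (1/8)[(14) + (-6) + (0) + (0) + (0)] = 8/8 = 1
Dimension check: dim(rho) = sum (mult * dim) = 1*1 + 0*1 + 3*1 + 1*1 + 1*2 = 7 = chi_rho(e) = 7.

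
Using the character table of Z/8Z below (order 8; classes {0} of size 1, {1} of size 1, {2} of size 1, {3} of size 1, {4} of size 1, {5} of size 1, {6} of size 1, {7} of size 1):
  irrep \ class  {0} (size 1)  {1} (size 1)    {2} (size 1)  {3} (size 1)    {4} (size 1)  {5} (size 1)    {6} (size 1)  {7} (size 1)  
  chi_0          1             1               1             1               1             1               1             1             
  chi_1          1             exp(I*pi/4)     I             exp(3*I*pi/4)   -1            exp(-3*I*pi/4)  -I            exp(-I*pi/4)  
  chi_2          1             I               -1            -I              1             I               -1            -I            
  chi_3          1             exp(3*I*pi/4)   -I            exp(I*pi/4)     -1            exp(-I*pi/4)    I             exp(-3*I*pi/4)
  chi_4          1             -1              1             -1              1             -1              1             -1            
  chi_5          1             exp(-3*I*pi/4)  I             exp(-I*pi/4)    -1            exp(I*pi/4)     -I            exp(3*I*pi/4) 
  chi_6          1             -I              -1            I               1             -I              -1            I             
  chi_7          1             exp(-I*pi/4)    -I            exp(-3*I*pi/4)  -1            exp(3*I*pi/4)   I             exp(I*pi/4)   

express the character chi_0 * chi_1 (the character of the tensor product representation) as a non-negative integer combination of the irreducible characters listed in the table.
chi_0 tensor chi_1 = chi_1 (all other irreducibles have multiplicity 0).

The character of a tensor product is the pointwise product (chi_0 * chi_1)(C) = chi_0(C) * chi_1(C):
  {0}: (1)*(1), {1}: (1)*(exp(I*pi/4)), {2}: (1)*(I), {3}: (1)*(exp(3*I*pi/4)), {4}: (1)*(-1), {5}: (1)*(exp(-3*I*pi/4)), {6}: (1)*(-I), {7}: (1)*(exp(-I*pi/4))
so (chi_0 * chi_1) takes values
  {0} -> 1, {1} -> exp(I*pi/4), {2} -> I, {3} -> exp(3*I*pi/4), {4} -> -1, {5} -> exp(-3*I*pi/4), {6} -> -I, {7} -> exp(-I*pi/4).
Now take the inner product of this character with each irreducible chi from the table, <chi_0*chi_1, chi> = (1/8) sum_C |C| (chi_0*chi_1)(C) conj(chi(C)):
  <chi_0*chi_1, chi_0> = (1/8)[1*(1)*conj(1) + 1*(exp(I*pi/4))*conj(1) + 1*(I)*conj(1) + 1*(exp(3*I*pi/4))*conj(1) + 1*(-1)*conj(1) + 1*(exp(-3*I*pi/4))*conj(1) + 1*(-I)*conj(1) + 1*(exp(-I*pi/4))*conj(1)]
      = (1/8)[(1) + (exp(I*pi/4)) + (I) + (exp(3*I*pi/4)) + (-1) + (exp(-3*I*pi/4)) + (-I) + (exp(-I*pi/4))] = 0/8 = 0
  <chi_0*chi_1, chi_1> = (1/8)[1*(1)*conj(1) + 1*(exp(I*pi/4))*conj(exp(I*pi/4)) + 1*(I)*conj(I) + 1*(exp(3*I*pi/4))*conj(exp(3*I*pi/4)) + 1*(-1)*conj(-1) + 1*(exp(-3*I*pi/4))*conj(exp(-3*I*pi/4)) + 1*(-I)*conj(-I) + 1*(exp(-I*pi/4))*conj(exp(-I*pi/4))]
      = (1/8)[(1) + (1) + (1) + (1) + (1) + (1) + (1) + (1)] = 8/8 = 1
  <chi_0*chi_1, chi_2> = (1/8)[1*(1)*conj(1) + 1*(exp(I*pi/4))*conj(I) + 1*(I)*conj(-1) + 1*(exp(3*I*pi/4))*conj(-I) + 1*(-1)*conj(1) + 1*(exp(-3*I*pi/4))*conj(I) + 1*(-I)*conj(-1) + 1*(exp(-I*pi/4))*conj(-I)]
      = (1/8)[(1) + (-exp(3*I*pi/4)) + (-I) + (exp(-3*I*pi/4)) + (-1) + (-exp(-I*pi/4)) + (I) + (exp(I*pi/4))] = 0/8 = 0
  <chi_0*chi_1, chi_3> = (1/8)[1*(1)*conj(1) + 1*(exp(I*pi/4))*conj(exp(3*I*pi/4)) + 1*(I)*conj(-I) + 1*(exp(3*I*pi/4))*conj(exp(I*pi/4)) + 1*(-1)*conj(-1) + 1*(exp(-3*I*pi/4))*conj(exp(-I*pi/4)) + 1*(-I)*conj(I) + 1*(exp(-I*pi/4))*conj(exp(-3*I*pi/4))]
      = (1/8)[(1) + (-I) + (-1) + (I) + (1) + (-I) + (-1) + (I)] = 0/8 = 0
  <chi_0*chi_1, chi_4> = (1/8)[1*(1)*conj(1) + 1*(exp(I*pi/4))*conj(-1) + 1*(I)*conj(1) + 1*(exp(3*I*pi/4))*conj(-1) + 1*(-1)*conj(1) + 1*(exp(-3*I*pi/4))*conj(-1) + 1*(-I)*conj(1) + 1*(exp(-I*pi/4))*conj(-1)]
      = (1/8)[(1) + (-exp(I*pi/4)) + (I) + (-exp(3*I*pi/4)) + (-1) + (-exp(-3*I*pi/4)) + (-I) + (-exp(-I*pi/4))] = 0/8 = 0
  <chi_0*chi_1, chi_5> = (1/8)[1*(1)*conj(1) + 1*(exp(I*pi/4))*conj(exp(-3*I*pi/4)) + 1*(I)*conj(I) + 1*(exp(3*I*pi/4))*conj(exp(-I*pi/4)) + 1*(-1)*conj(-1) + 1*(exp(-3*I*pi/4))*conj(exp(I*pi/4)) + 1*(-I)*conj(-I) + 1*(exp(-I*pi/4))*conj(exp(3*I*pi/4))]
      = (1/8)[(1) + (-1) + (1) + (-1) + (1) + (-1) + (1) + (-1)] = 0/8 = 0
  <chi_0*chi_1, chi_6> = (1/8)[1*(1)*conj(1) + 1*(exp(I*pi/4))*conj(-I) + 1*(I)*conj(-1) + 1*(exp(3*I*pi/4))*conj(I) + 1*(-1)*conj(1) + 1*(exp(-3*I*pi/4))*conj(-I) + 1*(-I)*conj(-1) + 1*(exp(-I*pi/4))*conj(I)]
      = (1/8)[(1) + (exp(3*I*pi/4)) + (-I) + (-exp(-3*I*pi/4)) + (-1) + (exp(-I*pi/4)) + (I) + (-exp(I*pi/4))] = 0/8 = 0
  <chi_0*chi_1, chi_7> = (1/8)[1*(1)*conj(1) + 1*(exp(I*pi/4))*conj(exp(-I*pi/4)) + 1*(I)*conj(-I) + 1*(exp(3*I*pi/4))*conj(exp(-3*I*pi/4)) + 1*(-1)*conj(-1) + 1*(exp(-3*I*pi/4))*conj(exp(3*I*pi/4)) + 1*(-I)*conj(I) + 1*(exp(-I*pi/4))*conj(exp(I*pi/4))]
      = (1/8)[(1) + (I) + (-1) + (-I) + (1) + (I) + (-1) + (-I)] = 0/8 = 0
(Exp terms are combined using exp(i*s)*conj(exp(i*t)) = exp(i*(s-t)), and sums of them are collapsed using the identity that for every m > 1 the m distinct m-th roots of unity sum to 0, e.g. 1 + exp(2*I*pi/3) + exp(-2*I*pi/3) = 0.)
Hence the multiplicities are chi_1: 1. Dimension check: dim(chi_0)*dim(chi_1) = 1*1 = 1 and sum (mult * dim) = 1*1 = 1.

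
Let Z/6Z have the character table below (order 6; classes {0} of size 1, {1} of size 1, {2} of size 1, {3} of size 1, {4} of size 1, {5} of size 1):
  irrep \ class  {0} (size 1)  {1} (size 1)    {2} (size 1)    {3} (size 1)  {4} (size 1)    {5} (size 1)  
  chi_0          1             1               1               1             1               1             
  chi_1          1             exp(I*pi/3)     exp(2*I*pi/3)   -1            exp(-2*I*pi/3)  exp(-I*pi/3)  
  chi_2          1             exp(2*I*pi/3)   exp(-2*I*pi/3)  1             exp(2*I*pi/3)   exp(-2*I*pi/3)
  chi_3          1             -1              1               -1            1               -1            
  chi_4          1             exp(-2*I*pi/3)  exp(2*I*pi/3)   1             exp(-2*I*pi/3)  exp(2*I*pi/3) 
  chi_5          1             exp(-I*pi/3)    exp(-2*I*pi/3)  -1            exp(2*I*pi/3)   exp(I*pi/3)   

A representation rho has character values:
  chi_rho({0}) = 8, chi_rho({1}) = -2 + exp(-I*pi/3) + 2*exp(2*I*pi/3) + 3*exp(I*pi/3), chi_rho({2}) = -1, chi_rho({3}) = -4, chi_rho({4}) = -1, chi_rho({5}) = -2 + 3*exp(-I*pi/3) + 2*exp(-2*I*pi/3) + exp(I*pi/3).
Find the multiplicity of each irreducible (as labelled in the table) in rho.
Multiplicities: chi_0: 0, chi_1: 3, chi_2: 2, chi_3: 2, chi_4: 0, chi_5: 1.

Argument: Use <chi_rho, chi> = (1/|G|) sum_C |C| * chi_rho(C) * conj(chi(C)) with |G| = 6 for each irreducible chi in the table:
  <chi_rho, chi_0> = (1/6)[1*(8)*conj(1) + 1*(-2 + exp(-I*pi/3) + 2*exp(2*I*pi/3) + 3*exp(I*pi/3))*conj(1) + 1*(-1)*conj(1) + 1*(-4)*conj(1) + 1*(-1)*conj(1) + 1*(-2 + 3*exp(-I*pi/3) + 2*exp(-2*I*pi/3) + exp(I*pi/3))*conj(1)]
      = (1/6)[(8) + (-2 + exp(-I*pi/3) + 2*exp(2*I*pi/3) + 3*exp(I*pi/3)) + (-1) + (-4) + (-1) + (-2 + 3*exp(-I*pi/3) + 2*exp(-2*I*pi/3) + exp(I*pi/3))] = 0/6 = 0
  <chi_rho, chi_1> = (1/6)[1*(8)*conj(1) + 1*(-2 + exp(-I*pi/3) + 2*exp(2*I*pi/3) + 3*exp(I*pi/3))*conj(exp(I*pi/3)) + 1*(-1)*conj(exp(2*I*pi/3)) + 1*(-4)*conj(-1) + 1*(-1)*conj(exp(-2*I*pi/3)) + 1*(-2 + 3*exp(-I*pi/3) + 2*exp(-2*I*pi/3) + exp(I*pi/3))*conj(exp(-I*pi/3))]
      = (1/6)[(8) + (3 + exp(-2*I*pi/3) - 2*exp(-I*pi/3) + 2*exp(I*pi/3)) + (3 + 2*exp(-2*I*pi/3) + 3*exp(2*I*pi/3)) + (4) + (3 + 3*exp(-2*I*pi/3) + 2*exp(2*I*pi/3)) + (3 - 2*exp(I*pi/3) + 2*exp(-I*pi/3) + exp(2*I*pi/3))] = 18/6 = 3
  <chi_rho, chi_2> = (1/6)[1*(8)*conj(1) + 1*(-2 + exp(-I*pi/3) + 2*exp(2*I*pi/3) + 3*exp(I*pi/3))*conj(exp(2*I*pi/3)) + 1*(-1)*conj(exp(-2*I*pi/3)) + 1*(-4)*conj(1) + 1*(-1)*conj(exp(2*I*pi/3)) + 1*(-2 + 3*exp(-I*pi/3) + 2*exp(-2*I*pi/3) + exp(I*pi/3))*conj(exp(-2*I*pi/3))]
      = (1/6)[(8) + (1 + 3*exp(-I*pi/3) - 2*exp(-2*I*pi/3)) + (3 + 3*exp(-2*I*pi/3) + 2*exp(2*I*pi/3)) + (-4) + (3 + 2*exp(-2*I*pi/3) + 3*exp(2*I*pi/3)) + (1 - 2*exp(2*I*pi/3) + 3*exp(I*pi/3))] = 12/6 = 2
  <chi_rho, chi_3> = (1/6)[1*(8)*conj(1) + 1*(-2 + exp(-I*pi/3) + 2*exp(2*I*pi/3) + 3*exp(I*pi/3))*conj(-1) + 1*(-1)*conj(1) + 1*(-4)*conj(-1) + 1*(-1)*conj(1) + 1*(-2 + 3*exp(-I*pi/3) + 2*exp(-2*I*pi/3) + exp(I*pi/3))*conj(-1)]
      = (1/6)[(8) + (2 - 3*exp(I*pi/3) - 2*exp(2*I*pi/3) - exp(-I*pi/3)) + (-1) + (4) + (-1) + (2 - exp(I*pi/3) - 2*exp(-2*I*pi/3) - 3*exp(-I*pi/3))] = 12/6 = 2
  <chi_rho, chi_4> = (1/6)[1*(8)*conj(1) + 1*(-2 + exp(-I*pi/3) + 2*exp(2*I*pi/3) + 3*exp(I*pi/3))*conj(exp(-2*I*pi/3)) + 1*(-1)*conj(exp(2*I*pi/3)) + 1*(-4)*conj(1) + 1*(-1)*conj(exp(-2*I*pi/3)) + 1*(-2 + 3*exp(-I*pi/3) + 2*exp(-2*I*pi/3) + exp(I*pi/3))*conj(exp(2*I*pi/3))]
      = (1/6)[(8) + (-3 + 2*exp(-2*I*pi/3) - 2*exp(2*I*pi/3) + exp(I*pi/3)) + (3 + 2*exp(-2*I*pi/3) + 3*exp(2*I*pi/3)) + (-4) + (3 + 3*exp(-2*I*pi/3) + 2*exp(2*I*pi/3)) + (-3 + exp(-I*pi/3) + 2*exp(2*I*pi/3) - 2*exp(-2*I*pi/3))] = 0/6 = 0
  <chi_rho, chi_5> = (1/6)[1*(8)*conj(1) + 1*(-2 + exp(-I*pi/3) + 2*exp(2*I*pi/3) + 3*exp(I*pi/3))*conj(exp(-I*pi/3)) + 1*(-1)*conj(exp(-2*I*pi/3)) + 1*(-4)*conj(-1) + 1*(-1)*conj(exp(2*I*pi/3)) + 1*(-2 + 3*exp(-I*pi/3) + 2*exp(-2*I*pi/3) + exp(I*pi/3))*conj(exp(I*pi/3))]
      = (1/6)[(8) + (-1 - 2*exp(I*pi/3) + 3*exp(2*I*pi/3)) + (3 + 3*exp(-2*I*pi/3) + 2*exp(2*I*pi/3)) + (4) + (3 + 2*exp(-2*I*pi/3) + 3*exp(2*I*pi/3)) + (-1 + 3*exp(-2*I*pi/3) - 2*exp(-I*pi/3))] = 6/6 = 1
(Exp terms are combined using exp(i*s)*conj(exp(i*t)) = exp(i*(s-t)), and sums of them are collapsed using the identity that for every m > 1 the m distinct m-th roots of unity sum to 0, e.g. 1 + exp(2*I*pi/3) + exp(-2*I*pi/3) = 0.)
Dimension check: dim(rho) = sum (mult * dim) = 0*1 + 3*1 + 2*1 + 2*1 + 0*1 + 1*1 = 8 = chi_rho(e) = 8.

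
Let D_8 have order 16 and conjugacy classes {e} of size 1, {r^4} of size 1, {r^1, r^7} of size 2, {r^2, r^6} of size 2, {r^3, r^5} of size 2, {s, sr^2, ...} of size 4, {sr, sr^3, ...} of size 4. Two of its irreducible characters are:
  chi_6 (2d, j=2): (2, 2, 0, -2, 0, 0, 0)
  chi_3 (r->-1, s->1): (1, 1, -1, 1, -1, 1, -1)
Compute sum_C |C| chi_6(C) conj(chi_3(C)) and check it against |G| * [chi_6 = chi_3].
Sum = 0; so <chi_6, chi_3> = 0 (distinct irreducibles are orthogonal).

Solution. Compute term by term over conjugacy classes (|C| * chi_6(C) * conj(chi_3(C))):
  1*(2)*conj(1) + 1*(2)*conj(1) + 2*(0)*conj(-1) + 2*(-2)*conj(1) + 2*(0)*conj(-1) + 4*(0)*conj(1) + 4*(0)*conj(-1)
  = (2) + (2) + (0) + (-4) + (0) + (0) + (0)
  = 0.
Dividing by |G| = 16 gives 0/16 = 0, matching the row-orthogonality relation <chi_6, chi_3> = [chi_6 = chi_3].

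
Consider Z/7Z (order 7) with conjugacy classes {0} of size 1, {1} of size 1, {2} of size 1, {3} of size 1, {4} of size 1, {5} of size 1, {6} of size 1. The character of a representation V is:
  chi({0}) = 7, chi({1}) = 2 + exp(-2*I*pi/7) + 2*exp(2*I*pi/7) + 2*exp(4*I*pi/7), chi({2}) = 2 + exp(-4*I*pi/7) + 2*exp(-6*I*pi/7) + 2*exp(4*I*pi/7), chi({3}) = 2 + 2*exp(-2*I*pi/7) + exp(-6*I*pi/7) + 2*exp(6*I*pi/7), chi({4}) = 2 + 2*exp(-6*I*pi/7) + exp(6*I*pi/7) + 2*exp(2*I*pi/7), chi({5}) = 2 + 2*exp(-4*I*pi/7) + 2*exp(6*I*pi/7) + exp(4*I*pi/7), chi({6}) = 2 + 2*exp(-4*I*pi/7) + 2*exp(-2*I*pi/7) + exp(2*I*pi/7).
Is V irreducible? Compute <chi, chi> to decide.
Not irreducible (reducible): <chi, chi> = 13 > 1.

Working: <chi, chi> = (1/|G|) sum_C |C| * |chi(C)|^2 = (1/7)[1*|7|^2 + 1*|2 + exp(-2*I*pi/7) + 2*exp(2*I*pi/7) + 2*exp(4*I*pi/7)|^2 + 1*|2 + exp(-4*I*pi/7) + 2*exp(-6*I*pi/7) + 2*exp(4*I*pi/7)|^2 + 1*|2 + 2*exp(-2*I*pi/7) + exp(-6*I*pi/7) + 2*exp(6*I*pi/7)|^2 + 1*|2 + 2*exp(-6*I*pi/7) + exp(6*I*pi/7) + 2*exp(2*I*pi/7)|^2 + 1*|2 + 2*exp(-4*I*pi/7) + 2*exp(6*I*pi/7) + exp(4*I*pi/7)|^2 + 1*|2 + 2*exp(-4*I*pi/7) + 2*exp(-2*I*pi/7) + exp(2*I*pi/7)|^2]
  = (1/7)[(49) + (13 + 10*exp(-2*I*pi/7) + 6*exp(-4*I*pi/7) + 2*exp(-6*I*pi/7) + 2*exp(6*I*pi/7) + 6*exp(4*I*pi/7) + 10*exp(2*I*pi/7)) + (13 + 10*exp(-4*I*pi/7) + 6*exp(-6*I*pi/7) + 2*exp(-2*I*pi/7) + 2*exp(2*I*pi/7) + 6*exp(6*I*pi/7) + 10*exp(4*I*pi/7)) + (13 + 6*exp(-2*I*pi/7) + 10*exp(-6*I*pi/7) + 2*exp(-4*I*pi/7) + 2*exp(4*I*pi/7) + 10*exp(6*I*pi/7) + 6*exp(2*I*pi/7)) + (13 + 6*exp(-2*I*pi/7) + 10*exp(-6*I*pi/7) + 2*exp(-4*I*pi/7) + 2*exp(4*I*pi/7) + 10*exp(6*I*pi/7) + 6*exp(2*I*pi/7)) + (13 + 10*exp(-4*I*pi/7) + 6*exp(-6*I*pi/7) + 2*exp(-2*I*pi/7) + 2*exp(2*I*pi/7) + 6*exp(6*I*pi/7) + 10*exp(4*I*pi/7)) + (13 + 10*exp(-2*I*pi/7) + 6*exp(-4*I*pi/7) + 2*exp(-6*I*pi/7) + 2*exp(6*I*pi/7) + 6*exp(4*I*pi/7) + 10*exp(2*I*pi/7))] = 91/7 = 13.
(Exp terms are combined using exp(i*s)*conj(exp(i*t)) = exp(i*(s-t)), and sums of them are collapsed using the identity that for every m > 1 the m distinct m-th roots of unity sum to 0, e.g. 1 + exp(2*I*pi/3) + exp(-2*I*pi/3) = 0.)
A character is irreducible iff <chi, chi> = 1, so this representation is reducible.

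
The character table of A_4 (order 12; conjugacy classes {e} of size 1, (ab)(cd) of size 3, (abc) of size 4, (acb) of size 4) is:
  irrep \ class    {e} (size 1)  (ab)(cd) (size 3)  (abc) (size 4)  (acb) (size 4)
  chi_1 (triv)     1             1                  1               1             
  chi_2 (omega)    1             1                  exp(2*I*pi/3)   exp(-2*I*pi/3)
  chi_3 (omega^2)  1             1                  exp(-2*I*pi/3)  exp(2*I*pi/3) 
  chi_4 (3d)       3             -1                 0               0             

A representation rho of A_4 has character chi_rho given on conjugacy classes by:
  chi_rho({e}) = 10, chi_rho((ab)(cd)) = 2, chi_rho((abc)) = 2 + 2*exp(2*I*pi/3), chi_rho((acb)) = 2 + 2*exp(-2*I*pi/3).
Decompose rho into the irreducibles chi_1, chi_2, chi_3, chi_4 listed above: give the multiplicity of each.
Multiplicities: chi_1: 2, chi_2: 2, chi_3: 0, chi_4: 2.

Use <chi_rho, chi> = (1/|G|) sum_C |C| * chi_rho(C) * conj(chi(C)) with |G| = 12 for each irreducible chi in the table:
  <chi_rho, chi_1> = (1/12)[1*(10)*conj(1) + 3*(2)*conj(1) + 4*(2 + 2*exp(2*I*pi/3))*conj(1) + 4*(2 + 2*exp(-2*I*pi/3))*conj(1)]
      = (1/12)[(10) + (6) + (8 + 8*exp(2*I*pi/3)) + (8 + 8*exp(-2*I*pi/3))] = 24/12 = 2
  <chi_rho, chi_2> = (1/12)[1*(10)*conj(1) + 3*(2)*conj(1) + 4*(2 + 2*exp(2*I*pi/3))*conj(exp(2*I*pi/3)) + 4*(2 + 2*exp(-2*I*pi/3))*conj(exp(-2*I*pi/3))]
      = (1/12)[(10) + (6) + (8 + 8*exp(-2*I*pi/3)) + (8 + 8*exp(2*I*pi/3))] = 24/12 = 2
  <chi_rho, chi_3> = (1/12)[1*(10)*conj(1) + 3*(2)*conj(1) + 4*(2 + 2*exp(2*I*pi/3))*conj(exp(-2*I*pi/3)) + 4*(2 + 2*exp(-2*I*pi/3))*conj(exp(2*I*pi/3))]
      = (1/12)[(10) + (6) + (-8) + (-8)] = 0/12 = 0
  <chi_rho, chi_4> = (1/12)[1*(10)*conj(3) + 3*(2)*conj(-1) + 4*(2 + 2*exp(2*I*pi/3))*conj(0) + 4*(2 + 2*exp(-2*I*pi/3))*conj(0)]
      = (1/12)[(30) + (-6) + (0) + (0)] = 24/12 = 2
(Exp terms are combined using exp(i*s)*conj(exp(i*t)) = exp(i*(s-t)), and sums of them are collapsed using the identity that for every m > 1 the m distinct m-th roots of unity sum to 0, e.g. 1 + exp(2*I*pi/3) + exp(-2*I*pi/3) = 0.)
Dimension check: dim(rho) = sum (mult * dim) = 2*1 + 2*1 + 0*1 + 2*3 = 10 = chi_rho(e) = 10.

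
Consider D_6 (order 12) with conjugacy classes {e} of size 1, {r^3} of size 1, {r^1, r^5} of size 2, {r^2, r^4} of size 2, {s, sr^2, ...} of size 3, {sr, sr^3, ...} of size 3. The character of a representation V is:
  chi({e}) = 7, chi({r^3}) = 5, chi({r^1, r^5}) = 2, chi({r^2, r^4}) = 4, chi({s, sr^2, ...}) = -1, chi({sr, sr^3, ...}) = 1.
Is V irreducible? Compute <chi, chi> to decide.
Not irreducible (reducible): <chi, chi> = 10 > 1.

Justification: <chi, chi> = (1/|G|) sum_C |C| * |chi(C)|^2 = (1/12)[1*|7|^2 + 1*|5|^2 + 2*|2|^2 + 2*|4|^2 + 3*|-1|^2 + 3*|1|^2]
  = (1/12)[(49) + (25) + (8) + (32) + (3) + (3)] = 120/12 = 10.
A character is irreducible iff <chi, chi> = 1, so this representation is reducible.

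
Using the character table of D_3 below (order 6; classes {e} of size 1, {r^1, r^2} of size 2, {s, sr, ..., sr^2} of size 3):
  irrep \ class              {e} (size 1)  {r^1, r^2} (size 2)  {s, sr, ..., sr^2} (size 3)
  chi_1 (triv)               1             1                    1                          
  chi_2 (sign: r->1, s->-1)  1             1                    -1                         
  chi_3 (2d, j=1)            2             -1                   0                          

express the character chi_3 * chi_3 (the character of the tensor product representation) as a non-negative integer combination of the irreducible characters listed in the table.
chi_3 tensor chi_3 = chi_1 + chi_2 + chi_3 (all other irreducibles have multiplicity 0).

Solution. The character of a tensor product is the pointwise product (chi_3 * chi_3)(C) = chi_3(C) * chi_3(C):
  {e}: (2)*(2), {r^1, r^2}: (-1)*(-1), {s, sr, ..., sr^2}: (0)*(0)
so (chi_3 * chi_3) takes values
  {e} -> 4, {r^1, r^2} -> 1, {s, sr, ..., sr^2} -> 0.
Now take the inner product of this character with each irreducible chi from the table, <chi_3*chi_3, chi> = (1/6) sum_C |C| (chi_3*chi_3)(C) conj(chi(C)):
  <chi_3*chi_3, chi_1> = (1/6)[1*(4)*conj(1) + 2*(1)*conj(1) + 3*(0)*conj(1)]
      = (1/6)[(4) + (2) + (0)] = 6/6 = 1
  <chi_3*chi_3, chi_2> = (1/6)[1*(4)*conj(1) + 2*(1)*conj(1) + 3*(0)*conj(-1)]
      = (1/6)[(4) + (2) + (0)] = 6/6 = 1
  <chi_3*chi_3, chi_3> = (1/6)[1*(4)*conj(2) + 2*(1)*conj(-1) + 3*(0)*conj(0)]
      = (1/6)[(8) + (-2) + (0)] = 6/6 = 1
Hence the multiplicities are chi_1: 1, chi_2: 1, chi_3: 1. Dimension check: dim(chi_3)*dim(chi_3) = 2*2 = 4 and sum (mult * dim) = 1*1 + 1*1 + 1*2 = 4.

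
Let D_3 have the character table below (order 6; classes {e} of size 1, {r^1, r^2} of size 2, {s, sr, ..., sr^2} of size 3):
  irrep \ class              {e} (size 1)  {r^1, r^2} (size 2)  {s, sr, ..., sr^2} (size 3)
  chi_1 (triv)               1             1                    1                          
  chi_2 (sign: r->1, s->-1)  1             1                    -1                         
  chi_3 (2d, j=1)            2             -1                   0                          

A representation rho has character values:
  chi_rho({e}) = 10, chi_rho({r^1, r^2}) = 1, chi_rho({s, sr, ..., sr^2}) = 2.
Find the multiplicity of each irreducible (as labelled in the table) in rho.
Multiplicities: chi_1: 3, chi_2: 1, chi_3: 3.

Solution. Use <chi_rho, chi> = (1/|G|) sum_C |C| * chi_rho(C) * conj(chi(C)) with |G| = 6 for each irreducible chi in the table:
  <chi_rho, chi_1> = (1/6)[1*(10)*conj(1) + 2*(1)*conj(1) + 3*(2)*conj(1)]
      = (1/6)[(10) + (2) + (6)] = 18/6 = 3
  <chi_rho, chi_2> = (1/6)[1*(10)*conj(1) + 2*(1)*conj(1) + 3*(2)*conj(-1)]
      = (1/6)[(10) + (2) + (-6)] = 6/6 = 1
  <chi_rho, chi_3> = (1/6)[1*(10)*conj(2) + 2*(1)*conj(-1) + 3*(2)*conj(0)]
      = (1/6)[(20) + (-2) + (0)] = 18/6 = 3
Dimension check: dim(rho) = sum (mult * dim) = 3*1 + 1*1 + 3*2 = 10 = chi_rho(e) = 10.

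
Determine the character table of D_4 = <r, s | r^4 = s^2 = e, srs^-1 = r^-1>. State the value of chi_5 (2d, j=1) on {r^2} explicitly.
Conjugacy classes: {e} of size 1, {r^2} of size 1, {r^1, r^3} of size 2, {s, sr^2, ...} of size 2, {sr, sr^3, ...} of size 2.
Character table:
  irrep \ class              {e} (size 1)  {r^2} (size 1)  {r^1, r^3} (size 2)  {s, sr^2, ...} (size 2)  {sr, sr^3, ...} (size 2)
  chi_1 (triv)               1             1               1                    1                        1                       
  chi_2 (sign: r->1, s->-1)  1             1               1                    -1                       -1                      
  chi_3 (r->-1, s->1)        1             1               -1                   1                        -1                      
  chi_4 (r->-1, s->-1)       1             1               -1                   -1                       1                       
  chi_5 (2d, j=1)            2             -2              0                    0                        0                       

Spot check: chi_5 (2d, j=1) on {r^2} = -2.

D_4 has order 2*4 = 8 with 5 conjugacy classes, hence 5 irreducibles. Sum of squared dims 1 + 1 + 1 + 1 + 4 = 8 = |G|. Linear characters come from the abelianisation; the 2-dimensional irreps have character r^k -> 2*cos(2*pi*j*k/4), reflections -> 0.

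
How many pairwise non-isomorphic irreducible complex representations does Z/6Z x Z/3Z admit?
18

Solution. The number of irreducible complex representations of a finite group equals its number of conjugacy classes. Z/6Z x Z/3Z is abelian of order 18, so every element is its own conjugacy class: 18 classes, so Z/6Z x Z/3Z (order 18) has exactly 18 irreducible complex representations.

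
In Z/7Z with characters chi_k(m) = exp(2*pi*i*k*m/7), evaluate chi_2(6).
chi_2(6) = zeta_7^12 = exp(-4*I*pi/7)

Why: chi_2(6) = zeta_7^(2*6) = zeta_7^12. Since zeta_7^7 = 1, this equals zeta_7^5 = exp(2*pi*i*5/7) = exp(-4*I*pi/7).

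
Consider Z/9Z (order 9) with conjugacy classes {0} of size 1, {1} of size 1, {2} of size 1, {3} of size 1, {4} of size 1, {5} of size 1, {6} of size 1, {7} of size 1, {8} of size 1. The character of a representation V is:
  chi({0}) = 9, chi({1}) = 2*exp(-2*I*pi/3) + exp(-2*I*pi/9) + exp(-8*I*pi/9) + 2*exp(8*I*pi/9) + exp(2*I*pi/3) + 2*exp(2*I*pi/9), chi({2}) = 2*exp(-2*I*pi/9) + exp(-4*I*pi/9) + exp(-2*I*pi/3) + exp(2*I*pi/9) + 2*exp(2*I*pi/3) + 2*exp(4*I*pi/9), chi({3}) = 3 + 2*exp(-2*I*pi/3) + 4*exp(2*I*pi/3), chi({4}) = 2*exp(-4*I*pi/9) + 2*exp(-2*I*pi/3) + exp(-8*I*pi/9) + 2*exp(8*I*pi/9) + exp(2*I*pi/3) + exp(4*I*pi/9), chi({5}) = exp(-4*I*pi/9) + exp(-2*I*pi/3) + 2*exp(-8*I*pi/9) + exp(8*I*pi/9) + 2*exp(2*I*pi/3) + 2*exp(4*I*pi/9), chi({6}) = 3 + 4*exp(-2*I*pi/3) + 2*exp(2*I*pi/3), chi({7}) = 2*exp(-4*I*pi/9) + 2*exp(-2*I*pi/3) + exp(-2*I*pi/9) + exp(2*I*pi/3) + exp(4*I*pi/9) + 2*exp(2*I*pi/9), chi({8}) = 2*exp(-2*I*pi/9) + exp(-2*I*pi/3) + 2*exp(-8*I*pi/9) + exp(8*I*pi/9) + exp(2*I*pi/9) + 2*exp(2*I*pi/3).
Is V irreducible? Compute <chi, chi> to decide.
Not irreducible (reducible): <chi, chi> = 15 > 1.

Reasoning: <chi, chi> = (1/|G|) sum_C |C| * |chi(C)|^2 = (1/9)[1*|9|^2 + 1*|2*exp(-2*I*pi/3) + exp(-2*I*pi/9) + exp(-8*I*pi/9) + 2*exp(8*I*pi/9) + exp(2*I*pi/3) + 2*exp(2*I*pi/9)|^2 + 1*|2*exp(-2*I*pi/9) + exp(-4*I*pi/9) + exp(-2*I*pi/3) + exp(2*I*pi/9) + 2*exp(2*I*pi/3) + 2*exp(4*I*pi/9)|^2 + 1*|3 + 2*exp(-2*I*pi/3) + 4*exp(2*I*pi/3)|^2 + 1*|2*exp(-4*I*pi/9) + 2*exp(-2*I*pi/3) + exp(-8*I*pi/9) + 2*exp(8*I*pi/9) + exp(2*I*pi/3) + exp(4*I*pi/9)|^2 + 1*|exp(-4*I*pi/9) + exp(-2*I*pi/3) + 2*exp(-8*I*pi/9) + exp(8*I*pi/9) + 2*exp(2*I*pi/3) + 2*exp(4*I*pi/9)|^2 + 1*|3 + 4*exp(-2*I*pi/3) + 2*exp(2*I*pi/3)|^2 + 1*|2*exp(-4*I*pi/9) + 2*exp(-2*I*pi/3) + exp(-2*I*pi/9) + exp(2*I*pi/3) + exp(4*I*pi/9) + 2*exp(2*I*pi/9)|^2 + 1*|2*exp(-2*I*pi/9) + exp(-2*I*pi/3) + 2*exp(-8*I*pi/9) + exp(8*I*pi/9) + exp(2*I*pi/9) + 2*exp(2*I*pi/3)|^2]
  = (1/9)[(81) + (15 + 11*exp(-4*I*pi/9) + 7*exp(-2*I*pi/3) + 6*exp(-2*I*pi/9) + 9*exp(-8*I*pi/9) + 9*exp(8*I*pi/9) + 6*exp(2*I*pi/9) + 7*exp(2*I*pi/3) + 11*exp(4*I*pi/9)) + (15 + 7*exp(-2*I*pi/3) + 6*exp(-4*I*pi/9) + 9*exp(-2*I*pi/9) + 11*exp(-8*I*pi/9) + 11*exp(8*I*pi/9) + 9*exp(2*I*pi/9) + 6*exp(4*I*pi/9) + 7*exp(2*I*pi/3)) + (3) + (15 + 9*exp(-4*I*pi/9) + 11*exp(-2*I*pi/9) + 7*exp(-2*I*pi/3) + 6*exp(-8*I*pi/9) + 6*exp(8*I*pi/9) + 7*exp(2*I*pi/3) + 11*exp(2*I*pi/9) + 9*exp(4*I*pi/9)) + (15 + 9*exp(-4*I*pi/9) + 11*exp(-2*I*pi/9) + 7*exp(-2*I*pi/3) + 6*exp(-8*I*pi/9) + 6*exp(8*I*pi/9) + 7*exp(2*I*pi/3) + 11*exp(2*I*pi/9) + 9*exp(4*I*pi/9)) + (3) + (15 + 7*exp(-2*I*pi/3) + 6*exp(-4*I*pi/9) + 9*exp(-2*I*pi/9) + 11*exp(-8*I*pi/9) + 11*exp(8*I*pi/9) + 9*exp(2*I*pi/9) + 6*exp(4*I*pi/9) + 7*exp(2*I*pi/3)) + (15 + 11*exp(-4*I*pi/9) + 7*exp(-2*I*pi/3) + 6*exp(-2*I*pi/9) + 9*exp(-8*I*pi/9) + 9*exp(8*I*pi/9) + 6*exp(2*I*pi/9) + 7*exp(2*I*pi/3) + 11*exp(4*I*pi/9))] = 135/9 = 15.
(Exp terms are combined using exp(i*s)*conj(exp(i*t)) = exp(i*(s-t)), and sums of them are collapsed using the identity that for every m > 1 the m distinct m-th roots of unity sum to 0, e.g. 1 + exp(2*I*pi/3) + exp(-2*I*pi/3) = 0.)
A character is irreducible iff <chi, chi> = 1, so this representation is reducible.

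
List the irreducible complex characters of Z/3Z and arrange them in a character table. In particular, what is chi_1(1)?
Character table of Z/3Z (irreps indexed chi_0,...,chi_2 with chi_k(m) = zeta_3^(k*m), zeta_3 = exp(2*pi*i/3)):
  irrep \ class  {0} (size 1)  {1} (size 1)    {2} (size 1)  
  chi_0          1             1               1             
  chi_1          1             exp(2*I*pi/3)   exp(-2*I*pi/3)
  chi_2          1             exp(-2*I*pi/3)  exp(2*I*pi/3) 

Spot check: chi_1(1) = zeta_3^(1*1) = zeta_3^1 = exp(2*I*pi/3).

Reasoning: Z/3Z is abelian, so all 3 irreducible complex representations are 1-dimensional. They are given by chi_k(m) = zeta_3^(k*m) for k = 0,...,2. Row orthogonality: sum_m chi_k(m) conj(chi_l(m)) = 3 * [k = l].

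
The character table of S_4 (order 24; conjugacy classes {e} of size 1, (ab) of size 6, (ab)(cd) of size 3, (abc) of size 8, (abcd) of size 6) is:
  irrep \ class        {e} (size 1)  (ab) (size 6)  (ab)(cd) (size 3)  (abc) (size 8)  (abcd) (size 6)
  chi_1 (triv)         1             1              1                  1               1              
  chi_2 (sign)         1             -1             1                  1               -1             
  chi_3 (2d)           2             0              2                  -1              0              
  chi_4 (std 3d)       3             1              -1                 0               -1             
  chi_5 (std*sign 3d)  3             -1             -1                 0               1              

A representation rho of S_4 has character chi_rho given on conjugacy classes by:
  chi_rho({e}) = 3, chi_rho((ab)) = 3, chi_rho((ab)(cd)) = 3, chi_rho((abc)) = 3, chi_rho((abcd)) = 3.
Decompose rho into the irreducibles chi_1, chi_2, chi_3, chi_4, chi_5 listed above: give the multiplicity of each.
Multiplicities: chi_1: 3, chi_2: 0, chi_3: 0, chi_4: 0, chi_5: 0.

Justification: Use <chi_rho, chi> = (1/|G|) sum_C |C| * chi_rho(C) * conj(chi(C)) with |G| = 24 for each irreducible chi in the table:
  <chi_rho, chi_1> = (1/24)[1*(3)*conj(1) + 6*(3)*conj(1) + 3*(3)*conj(1) + 8*(3)*conj(1) + 6*(3)*conj(1)]
      = (1/24)[(3) + (18) + (9) + (24) + (18)] = 72/24 = 3
  <chi_rho, chi_2> = (1/24)[1*(3)*conj(1) + 6*(3)*conj(-1) + 3*(3)*conj(1) + 8*(3)*conj(1) + 6*(3)*conj(-1)]
      = (1/24)[(3) + (-18) + (9) + (24) + (-18)] = 0/24 = 0
  <chi_rho, chi_3> = (1/24)[1*(3)*conj(2) + 6*(3)*conj(0) + 3*(3)*conj(2) + 8*(3)*conj(-1) + 6*(3)*conj(0)]
      = (1/24)[(6) + (0) + (18) + (-24) + (0)] = 0/24 = 0
  <chi_rho, chi_4> = (1/24)[1*(3)*conj(3) + 6*(3)*conj(1) + 3*(3)*conj(-1) + 8*(3)*conj(0) + 6*(3)*conj(-1)]
      = (1/24)[(9) + (18) + (-9) + (0) + (-18)] = 0/24 = 0
  <chi_rho, chi_5> = (1/24)[1*(3)*conj(3) + 6*(3)*conj(-1) + 3*(3)*conj(-1) + 8*(3)*conj(0) + 6*(3)*conj(1)]
      = (1/24)[(9) + (-18) + (-9) + (0) + (18)] = 0/24 = 0
Dimension check: dim(rho) = sum (mult * dim) = 3*1 + 0*1 + 0*2 + 0*3 + 0*3 = 3 = chi_rho(e) = 3.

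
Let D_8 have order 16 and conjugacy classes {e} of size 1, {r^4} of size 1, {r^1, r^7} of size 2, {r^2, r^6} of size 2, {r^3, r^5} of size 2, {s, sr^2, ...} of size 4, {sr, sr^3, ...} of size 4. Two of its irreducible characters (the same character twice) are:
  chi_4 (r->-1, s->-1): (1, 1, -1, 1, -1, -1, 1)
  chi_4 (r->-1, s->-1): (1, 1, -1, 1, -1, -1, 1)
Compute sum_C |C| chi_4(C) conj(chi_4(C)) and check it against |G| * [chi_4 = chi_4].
Sum = 16 = |G| = 16; so <chi_4, chi_4> = 1 (norm-1 confirms irreducibility).

Working: Compute term by term over conjugacy classes (|C| * chi_4(C) * conj(chi_4(C))):
  1*(1)*conj(1) + 1*(1)*conj(1) + 2*(-1)*conj(-1) + 2*(1)*conj(1) + 2*(-1)*conj(-1) + 4*(-1)*conj(-1) + 4*(1)*conj(1)
  = (1) + (1) + (2) + (2) + (2) + (4) + (4)
  = 16.
Dividing by |G| = 16 gives 16/16 = 1, matching the row-orthogonality relation <chi_4, chi_4> = [chi_4 = chi_4].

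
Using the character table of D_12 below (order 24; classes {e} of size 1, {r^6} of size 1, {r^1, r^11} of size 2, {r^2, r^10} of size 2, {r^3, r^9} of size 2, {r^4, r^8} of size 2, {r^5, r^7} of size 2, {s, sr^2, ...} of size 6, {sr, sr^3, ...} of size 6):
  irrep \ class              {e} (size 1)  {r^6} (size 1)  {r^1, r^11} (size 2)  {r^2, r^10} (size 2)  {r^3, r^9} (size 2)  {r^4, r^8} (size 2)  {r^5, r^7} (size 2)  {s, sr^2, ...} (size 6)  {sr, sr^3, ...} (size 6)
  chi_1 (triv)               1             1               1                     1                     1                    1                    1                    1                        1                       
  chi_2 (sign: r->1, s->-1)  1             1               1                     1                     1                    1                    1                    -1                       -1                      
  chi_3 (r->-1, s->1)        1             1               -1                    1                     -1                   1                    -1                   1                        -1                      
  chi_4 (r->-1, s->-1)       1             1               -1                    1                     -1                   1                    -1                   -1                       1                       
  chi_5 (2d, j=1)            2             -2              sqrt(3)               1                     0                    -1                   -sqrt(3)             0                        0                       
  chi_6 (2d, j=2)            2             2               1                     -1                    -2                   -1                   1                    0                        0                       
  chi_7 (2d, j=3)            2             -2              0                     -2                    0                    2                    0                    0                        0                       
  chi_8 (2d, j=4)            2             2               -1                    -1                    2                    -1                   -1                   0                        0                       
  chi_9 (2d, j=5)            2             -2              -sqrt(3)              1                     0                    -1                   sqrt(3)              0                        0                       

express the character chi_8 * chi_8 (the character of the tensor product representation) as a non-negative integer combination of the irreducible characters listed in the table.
chi_8 tensor chi_8 = chi_1 + chi_2 + chi_8 (all other irreducibles have multiplicity 0).

Proof sketch: The character of a tensor product is the pointwise product (chi_8 * chi_8)(C) = chi_8(C) * chi_8(C):
  {e}: (2)*(2), {r^6}: (2)*(2), {r^1, r^11}: (-1)*(-1), {r^2, r^10}: (-1)*(-1), {r^3, r^9}: (2)*(2), {r^4, r^8}: (-1)*(-1), {r^5, r^7}: (-1)*(-1), {s, sr^2, ...}: (0)*(0), {sr, sr^3, ...}: (0)*(0)
so (chi_8 * chi_8) takes values
  {e} -> 4, {r^6} -> 4, {r^1, r^11} -> 1, {r^2, r^10} -> 1, {r^3, r^9} -> 4, {r^4, r^8} -> 1, {r^5, r^7} -> 1, {s, sr^2, ...} -> 0, {sr, sr^3, ...} -> 0.
Now take the inner product of this character with each irreducible chi from the table, <chi_8*chi_8, chi> = (1/24) sum_C |C| (chi_8*chi_8)(C) conj(chi(C)):
  <chi_8*chi_8, chi_1> = (1/24)[1*(4)*conj(1) + 1*(4)*conj(1) + 2*(1)*conj(1) + 2*(1)*conj(1) + 2*(4)*conj(1) + 2*(1)*conj(1) + 2*(1)*conj(1) + 6*(0)*conj(1) + 6*(0)*conj(1)]
      = (1/24)[(4) + (4) + (2) + (2) + (8) + (2) + (2) + (0) + (0)] = 24/24 = 1
  <chi_8*chi_8, chi_2> = (1/24)[1*(4)*conj(1) + 1*(4)*conj(1) + 2*(1)*conj(1) + 2*(1)*conj(1) + 2*(4)*conj(1) + 2*(1)*conj(1) + 2*(1)*conj(1) + 6*(0)*conj(-1) + 6*(0)*conj(-1)]
      = (1/24)[(4) + (4) + (2) + (2) + (8) + (2) + (2) + (0) + (0)] = 24/24 = 1
  <chi_8*chi_8, chi_3> = (1/24)[1*(4)*conj(1) + 1*(4)*conj(1) + 2*(1)*conj(-1) + 2*(1)*conj(1) + 2*(4)*conj(-1) + 2*(1)*conj(1) + 2*(1)*conj(-1) + 6*(0)*conj(1) + 6*(0)*conj(-1)]
      = (1/24)[(4) + (4) + (-2) + (2) + (-8) + (2) + (-2) + (0) + (0)] = 0/24 = 0
  <chi_8*chi_8, chi_4> = (1/24)[1*(4)*conj(1) + 1*(4)*conj(1) + 2*(1)*conj(-1) + 2*(1)*conj(1) + 2*(4)*conj(-1) + 2*(1)*conj(1) + 2*(1)*conj(-1) + 6*(0)*conj(-1) + 6*(0)*conj(1)]
      = (1/24)[(4) + (4) + (-2) + (2) + (-8) + (2) + (-2) + (0) + (0)] = 0/24 = 0
  <chi_8*chi_8, chi_5> = (1/24)[1*(4)*conj(2) + 1*(4)*conj(-2) + 2*(1)*conj(sqrt(3)) + 2*(1)*conj(1) + 2*(4)*conj(0) + 2*(1)*conj(-1) + 2*(1)*conj(-sqrt(3)) + 6*(0)*conj(0) + 6*(0)*conj(0)]
      = (1/24)[(8) + (-8) + (2*sqrt(3)) + (2) + (0) + (-2) + (-2*sqrt(3)) + (0) + (0)] = 0/24 = 0
  <chi_8*chi_8, chi_6> = (1/24)[1*(4)*conj(2) + 1*(4)*conj(2) + 2*(1)*conj(1) + 2*(1)*conj(-1) + 2*(4)*conj(-2) + 2*(1)*conj(-1) + 2*(1)*conj(1) + 6*(0)*conj(0) + 6*(0)*conj(0)]
      = (1/24)[(8) + (8) + (2) + (-2) + (-16) + (-2) + (2) + (0) + (0)] = 0/24 = 0
  <chi_8*chi_8, chi_7> = (1/24)[1*(4)*conj(2) + 1*(4)*conj(-2) + 2*(1)*conj(0) + 2*(1)*conj(-2) + 2*(4)*conj(0) + 2*(1)*conj(2) + 2*(1)*conj(0) + 6*(0)*conj(0) + 6*(0)*conj(0)]
      = (1/24)[(8) + (-8) + (0) + (-4) + (0) + (4) + (0) + (0) + (0)] = 0/24 = 0
  <chi_8*chi_8, chi_8> = (1/24)[1*(4)*conj(2) + 1*(4)*conj(2) + 2*(1)*conj(-1) + 2*(1)*conj(-1) + 2*(4)*conj(2) + 2*(1)*conj(-1) + 2*(1)*conj(-1) + 6*(0)*conj(0) + 6*(0)*conj(0)]
      = (1/24)[(8) + (8) + (-2) + (-2) + (16) + (-2) + (-2) + (0) + (0)] = 24/24 = 1
  <chi_8*chi_8, chi_9> = (1/24)[1*(4)*conj(2) + 1*(4)*conj(-2) + 2*(1)*conj(-sqrt(3)) + 2*(1)*conj(1) + 2*(4)*conj(0) + 2*(1)*conj(-1) + 2*(1)*conj(sqrt(3)) + 6*(0)*conj(0) + 6*(0)*conj(0)]
      = (1/24)[(8) + (-8) + (-2*sqrt(3)) + (2) + (0) + (-2) + (2*sqrt(3)) + (0) + (0)] = 0/24 = 0
Hence the multiplicities are chi_1: 1, chi_2: 1, chi_8: 1. Dimension check: dim(chi_8)*dim(chi_8) = 2*2 = 4 and sum (mult * dim) = 1*1 + 1*1 + 1*2 = 4.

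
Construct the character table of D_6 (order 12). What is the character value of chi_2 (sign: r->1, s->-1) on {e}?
Conjugacy classes: {e} of size 1, {r^3} of size 1, {r^1, r^5} of size 2, {r^2, r^4} of size 2, {s, sr^2, ...} of size 3, {sr, sr^3, ...} of size 3.
Character table:
  irrep \ class              {e} (size 1)  {r^3} (size 1)  {r^1, r^5} (size 2)  {r^2, r^4} (size 2)  {s, sr^2, ...} (size 3)  {sr, sr^3, ...} (size 3)
  chi_1 (triv)               1             1               1                    1                    1                        1                       
  chi_2 (sign: r->1, s->-1)  1             1               1                    1                    -1                       -1                      
  chi_3 (r->-1, s->1)        1             -1              -1                   1                    1                        -1                      
  chi_4 (r->-1, s->-1)       1             -1              -1                   1                    -1                       1                       
  chi_5 (2d, j=1)            2             -2              1                    -1                   0                        0                       
  chi_6 (2d, j=2)            2             2               -1                   -1                   0                        0                       

Spot check: chi_2 (sign: r->1, s->-1) on {e} = 1.

Justification: D_6 has order 2*6 = 12 with 6 conjugacy classes, hence 6 irreducibles. Sum of squared dims 1 + 1 + 1 + 1 + 4 + 4 = 12 = |G|. Linear characters come from the abelianisation; the 2-dimensional irreps have character r^k -> 2*cos(2*pi*j*k/6), reflections -> 0.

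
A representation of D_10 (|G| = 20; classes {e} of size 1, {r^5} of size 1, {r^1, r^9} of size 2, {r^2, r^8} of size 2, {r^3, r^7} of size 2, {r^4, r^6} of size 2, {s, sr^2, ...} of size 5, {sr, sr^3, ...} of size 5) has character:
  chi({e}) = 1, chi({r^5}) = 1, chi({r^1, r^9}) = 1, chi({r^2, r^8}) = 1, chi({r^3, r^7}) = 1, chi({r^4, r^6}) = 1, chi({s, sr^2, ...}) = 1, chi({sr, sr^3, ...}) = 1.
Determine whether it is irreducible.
Irreducible: <chi, chi> = 1.

<chi, chi> = (1/|G|) sum_C |C| * |chi(C)|^2 = (1/20)[1*|1|^2 + 1*|1|^2 + 2*|1|^2 + 2*|1|^2 + 2*|1|^2 + 2*|1|^2 + 5*|1|^2 + 5*|1|^2]
  = (1/20)[(1) + (1) + (2) + (2) + (2) + (2) + (5) + (5)] = 20/20 = 1.
A character is irreducible iff <chi, chi> = 1, so this representation is irreducible.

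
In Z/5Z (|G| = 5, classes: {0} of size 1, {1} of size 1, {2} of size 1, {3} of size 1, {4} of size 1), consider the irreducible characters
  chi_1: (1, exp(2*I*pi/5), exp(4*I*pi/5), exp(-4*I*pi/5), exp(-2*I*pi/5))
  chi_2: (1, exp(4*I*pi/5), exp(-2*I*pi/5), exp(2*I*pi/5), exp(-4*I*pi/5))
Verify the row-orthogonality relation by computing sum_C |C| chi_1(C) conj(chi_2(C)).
Sum = 0; so <chi_1, chi_2> = 0 (distinct irreducibles are orthogonal).

Argument: Compute term by term over conjugacy classes (|C| * chi_1(C) * conj(chi_2(C))):
  1*(1)*conj(1) + 1*(exp(2*I*pi/5))*conj(exp(4*I*pi/5)) + 1*(exp(4*I*pi/5))*conj(exp(-2*I*pi/5)) + 1*(exp(-4*I*pi/5))*conj(exp(2*I*pi/5)) + 1*(exp(-2*I*pi/5))*conj(exp(-4*I*pi/5))
  = (1) + (exp(-2*I*pi/5)) + (exp(-4*I*pi/5)) + (exp(4*I*pi/5)) + (exp(2*I*pi/5))
  = 0.
(Exp terms are combined using exp(i*s)*conj(exp(i*t)) = exp(i*(s-t)), and sums of them are collapsed using the identity that for every m > 1 the m distinct m-th roots of unity sum to 0, e.g. 1 + exp(2*I*pi/3) + exp(-2*I*pi/3) = 0.)
Dividing by |G| = 5 gives 0/5 = 0, matching the row-orthogonality relation <chi_1, chi_2> = [chi_1 = chi_2].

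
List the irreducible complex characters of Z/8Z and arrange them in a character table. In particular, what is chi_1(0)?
Character table of Z/8Z (irreps indexed chi_0,...,chi_7 with chi_k(m) = zeta_8^(k*m), zeta_8 = exp(2*pi*i/8)):
  irrep \ class  {0} (size 1)  {1} (size 1)    {2} (size 1)  {3} (size 1)    {4} (size 1)  {5} (size 1)    {6} (size 1)  {7} (size 1)  
  chi_0          1             1               1             1               1             1               1             1             
  chi_1          1             exp(I*pi/4)     I             exp(3*I*pi/4)   -1            exp(-3*I*pi/4)  -I            exp(-I*pi/4)  
  chi_2          1             I               -1            -I              1             I               -1            -I            
  chi_3          1             exp(3*I*pi/4)   -I            exp(I*pi/4)     -1            exp(-I*pi/4)    I             exp(-3*I*pi/4)
  chi_4          1             -1              1             -1              1             -1              1             -1            
  chi_5          1             exp(-3*I*pi/4)  I             exp(-I*pi/4)    -1            exp(I*pi/4)     -I            exp(3*I*pi/4) 
  chi_6          1             -I              -1            I               1             -I              -1            I             
  chi_7          1             exp(-I*pi/4)    -I            exp(-3*I*pi/4)  -1            exp(3*I*pi/4)   I             exp(I*pi/4)   

Spot check: chi_1(0) = zeta_8^(1*0) = zeta_8^0 = 1.

Details: Z/8Z is abelian, so all 8 irreducible complex representations are 1-dimensional. They are given by chi_k(m) = zeta_8^(k*m) for k = 0,...,7. Row orthogonality: sum_m chi_k(m) conj(chi_l(m)) = 8 * [k = l].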